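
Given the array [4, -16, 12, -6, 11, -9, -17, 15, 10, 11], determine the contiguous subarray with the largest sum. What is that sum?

Using Kadane's algorithm on [4, -16, 12, -6, 11, -9, -17, 15, 10, 11]:

Scanning through the array:
Position 1 (value -16): max_ending_here = -12, max_so_far = 4
Position 2 (value 12): max_ending_here = 12, max_so_far = 12
Position 3 (value -6): max_ending_here = 6, max_so_far = 12
Position 4 (value 11): max_ending_here = 17, max_so_far = 17
Position 5 (value -9): max_ending_here = 8, max_so_far = 17
Position 6 (value -17): max_ending_here = -9, max_so_far = 17
Position 7 (value 15): max_ending_here = 15, max_so_far = 17
Position 8 (value 10): max_ending_here = 25, max_so_far = 25
Position 9 (value 11): max_ending_here = 36, max_so_far = 36

Maximum subarray: [15, 10, 11]
Maximum sum: 36

The maximum subarray is [15, 10, 11] with sum 36. This subarray runs from index 7 to index 9.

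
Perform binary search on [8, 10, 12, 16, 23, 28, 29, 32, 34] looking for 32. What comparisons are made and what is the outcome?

Binary search for 32 in [8, 10, 12, 16, 23, 28, 29, 32, 34]:

lo=0, hi=8, mid=4, arr[mid]=23 -> 23 < 32, search right half
lo=5, hi=8, mid=6, arr[mid]=29 -> 29 < 32, search right half
lo=7, hi=8, mid=7, arr[mid]=32 -> Found target at index 7!

Binary search finds 32 at index 7 after 3 comparisons. The search repeatedly halves the search space by comparing with the middle element.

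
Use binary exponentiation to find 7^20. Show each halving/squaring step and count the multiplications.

Computing 7^20 by squaring (build up from 7^1; each line after the first costs one multiplication):

7^1 = 7
7^2 = (7^1)^2 = 7^2 = 49
7^4 = (7^2)^2 = 49^2 = 2401
7^5 = 7 * 7^4 = 7 * 2401 = 16807
7^10 = (7^5)^2 = 16807^2 = 282475249
7^20 = (7^10)^2 = 282475249^2 = 79792266297612001

Result: 79792266297612001
Multiplications needed: 5 (5 lines after 7^1)

7^20 = 79792266297612001. Using exponentiation by squaring, this requires 5 multiplications. The key idea: if the exponent is even, square the half-power; if odd, multiply by the base once.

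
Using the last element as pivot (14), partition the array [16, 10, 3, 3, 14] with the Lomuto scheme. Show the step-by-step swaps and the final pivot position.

Lomuto partition with pivot = 14:

Initial array: [16, 10, 3, 3, 14]

arr[0]=16 > 14: no swap
arr[1]=10 <= 14: swap with position 0, array becomes [10, 16, 3, 3, 14]
arr[2]=3 <= 14: swap with position 1, array becomes [10, 3, 16, 3, 14]
arr[3]=3 <= 14: swap with position 2, array becomes [10, 3, 3, 16, 14]

Place pivot at position 3: [10, 3, 3, 14, 16]
Pivot position: 3

After partitioning with pivot 14, the array becomes [10, 3, 3, 14, 16]. The pivot is placed at index 3. All elements to the left of the pivot are <= 14, and all elements to the right are > 14.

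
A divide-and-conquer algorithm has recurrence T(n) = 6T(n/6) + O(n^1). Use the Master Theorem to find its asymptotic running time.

Master Theorem for T(n) = 6T(n/6) + O(n^1):

a = 6, b = 6, c = 1
log_b(a) = log_6(6) = 1.0000

Case 2: c = 1 = log_6(6) = 1.0000
T(n) = O(n^1 log n) = O(n log n)

For T(n) = 6T(n/6) + O(n^1): log_6(6) = 1.0000. This is Case 2 of the Master Theorem (c = log_b(a), equal work at all levels), giving O(n log n).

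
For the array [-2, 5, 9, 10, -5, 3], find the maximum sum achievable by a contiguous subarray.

Using Kadane's algorithm on [-2, 5, 9, 10, -5, 3]:

Scanning through the array:
Position 1 (value 5): max_ending_here = 5, max_so_far = 5
Position 2 (value 9): max_ending_here = 14, max_so_far = 14
Position 3 (value 10): max_ending_here = 24, max_so_far = 24
Position 4 (value -5): max_ending_here = 19, max_so_far = 24
Position 5 (value 3): max_ending_here = 22, max_so_far = 24

Maximum subarray: [5, 9, 10]
Maximum sum: 24

The maximum subarray is [5, 9, 10] with sum 24. This subarray runs from index 1 to index 3.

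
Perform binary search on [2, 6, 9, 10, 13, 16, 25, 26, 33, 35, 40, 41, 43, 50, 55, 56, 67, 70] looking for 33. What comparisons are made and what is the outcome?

Binary search for 33 in [2, 6, 9, 10, 13, 16, 25, 26, 33, 35, 40, 41, 43, 50, 55, 56, 67, 70]:

lo=0, hi=17, mid=8, arr[mid]=33 -> Found target at index 8!

Binary search finds 33 at index 8 after 1 comparisons. The search repeatedly halves the search space by comparing with the middle element.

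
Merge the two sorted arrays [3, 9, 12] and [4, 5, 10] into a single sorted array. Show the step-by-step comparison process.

Merging process:

Compare 3 vs 4: take 3 from left. Merged: [3]
Compare 9 vs 4: take 4 from right. Merged: [3, 4]
Compare 9 vs 5: take 5 from right. Merged: [3, 4, 5]
Compare 9 vs 10: take 9 from left. Merged: [3, 4, 5, 9]
Compare 12 vs 10: take 10 from right. Merged: [3, 4, 5, 9, 10]
Append remaining from left: [12]. Merged: [3, 4, 5, 9, 10, 12]

Final merged array: [3, 4, 5, 9, 10, 12]
Total comparisons: 5

The merged array is [3, 4, 5, 9, 10, 12], requiring 5 comparisons. The merge step runs in O(n) time where n is the total number of elements.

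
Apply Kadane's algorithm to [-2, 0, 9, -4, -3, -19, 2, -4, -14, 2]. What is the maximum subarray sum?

Using Kadane's algorithm on [-2, 0, 9, -4, -3, -19, 2, -4, -14, 2]:

Scanning through the array:
Position 1 (value 0): max_ending_here = 0, max_so_far = 0
Position 2 (value 9): max_ending_here = 9, max_so_far = 9
Position 3 (value -4): max_ending_here = 5, max_so_far = 9
Position 4 (value -3): max_ending_here = 2, max_so_far = 9
Position 5 (value -19): max_ending_here = -17, max_so_far = 9
Position 6 (value 2): max_ending_here = 2, max_so_far = 9
Position 7 (value -4): max_ending_here = -2, max_so_far = 9
Position 8 (value -14): max_ending_here = -14, max_so_far = 9
Position 9 (value 2): max_ending_here = 2, max_so_far = 9

Maximum subarray: [0, 9]
Maximum sum: 9

The maximum subarray is [0, 9] with sum 9. This subarray runs from index 1 to index 2.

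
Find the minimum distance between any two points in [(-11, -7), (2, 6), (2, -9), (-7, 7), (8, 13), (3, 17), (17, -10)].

Computing all pairwise distances among 7 points:

d((-11, -7), (2, 6)) = 18.3848
d((-11, -7), (2, -9)) = 13.1529
d((-11, -7), (-7, 7)) = 14.5602
d((-11, -7), (8, 13)) = 27.5862
d((-11, -7), (3, 17)) = 27.7849
d((-11, -7), (17, -10)) = 28.1603
d((2, 6), (2, -9)) = 15.0
d((2, 6), (-7, 7)) = 9.0554
d((2, 6), (8, 13)) = 9.2195
d((2, 6), (3, 17)) = 11.0454
d((2, 6), (17, -10)) = 21.9317
d((2, -9), (-7, 7)) = 18.3576
d((2, -9), (8, 13)) = 22.8035
d((2, -9), (3, 17)) = 26.0192
d((2, -9), (17, -10)) = 15.0333
d((-7, 7), (8, 13)) = 16.1555
d((-7, 7), (3, 17)) = 14.1421
d((-7, 7), (17, -10)) = 29.4109
d((8, 13), (3, 17)) = 6.4031 <-- minimum
d((8, 13), (17, -10)) = 24.6982
d((3, 17), (17, -10)) = 30.4138

Closest pair: (8, 13) and (3, 17) with distance 6.4031

The closest pair is (8, 13) and (3, 17) with Euclidean distance 6.4031. For 7 points, brute-force pairwise comparison is shown above. For large n, the divide-and-conquer algorithm (sort by x, recurse on halves, check the dividing strip) achieves O(n log n).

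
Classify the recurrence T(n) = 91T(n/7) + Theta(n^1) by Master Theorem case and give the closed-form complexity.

Master Theorem for T(n) = 91T(n/7) + O(n^1):

a = 91, b = 7, c = 1
log_b(a) = log_7(91) = 2.3181

Case 1: c = 1 < log_7(91) = 2.3181
T(n) = O(n^(log_7 91))

For T(n) = 91T(n/7) + O(n^1): log_7(91) = 2.3181. This is Case 1 of the Master Theorem (c < log_b(a), work dominated by leaves), giving O(n^(log_7 91)).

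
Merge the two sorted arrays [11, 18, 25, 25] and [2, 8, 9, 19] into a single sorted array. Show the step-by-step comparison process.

Merging process:

Compare 11 vs 2: take 2 from right. Merged: [2]
Compare 11 vs 8: take 8 from right. Merged: [2, 8]
Compare 11 vs 9: take 9 from right. Merged: [2, 8, 9]
Compare 11 vs 19: take 11 from left. Merged: [2, 8, 9, 11]
Compare 18 vs 19: take 18 from left. Merged: [2, 8, 9, 11, 18]
Compare 25 vs 19: take 19 from right. Merged: [2, 8, 9, 11, 18, 19]
Append remaining from left: [25, 25]. Merged: [2, 8, 9, 11, 18, 19, 25, 25]

Final merged array: [2, 8, 9, 11, 18, 19, 25, 25]
Total comparisons: 6

The merged array is [2, 8, 9, 11, 18, 19, 25, 25], requiring 6 comparisons. The merge step runs in O(n) time where n is the total number of elements.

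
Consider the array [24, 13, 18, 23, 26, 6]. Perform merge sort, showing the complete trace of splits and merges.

Merge sort trace:

Split: [24, 13, 18, 23, 26, 6] -> [24, 13, 18] and [23, 26, 6]
  Split: [24, 13, 18] -> [24] and [13, 18]
    Split: [13, 18] -> [13] and [18]
    Merge: [13] + [18] -> [13, 18]
  Merge: [24] + [13, 18] -> [13, 18, 24]
  Split: [23, 26, 6] -> [23] and [26, 6]
    Split: [26, 6] -> [26] and [6]
    Merge: [26] + [6] -> [6, 26]
  Merge: [23] + [6, 26] -> [6, 23, 26]
Merge: [13, 18, 24] + [6, 23, 26] -> [6, 13, 18, 23, 24, 26]

Final sorted array: [6, 13, 18, 23, 24, 26]

The merge sort proceeds by recursively splitting the array and merging sorted halves.
After all merges, the sorted array is [6, 13, 18, 23, 24, 26].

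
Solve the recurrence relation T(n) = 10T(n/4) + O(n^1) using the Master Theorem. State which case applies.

Master Theorem for T(n) = 10T(n/4) + O(n^1):

a = 10, b = 4, c = 1
log_b(a) = log_4(10) = 1.6610

Case 1: c = 1 < log_4(10) = 1.6610
T(n) = O(n^(log_4 10))

For T(n) = 10T(n/4) + O(n^1): log_4(10) = 1.6610. This is Case 1 of the Master Theorem (c < log_b(a), work dominated by leaves), giving O(n^(log_4 10)).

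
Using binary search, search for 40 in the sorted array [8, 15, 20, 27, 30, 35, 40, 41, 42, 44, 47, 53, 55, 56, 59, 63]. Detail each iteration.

Binary search for 40 in [8, 15, 20, 27, 30, 35, 40, 41, 42, 44, 47, 53, 55, 56, 59, 63]:

lo=0, hi=15, mid=7, arr[mid]=41 -> 41 > 40, search left half
lo=0, hi=6, mid=3, arr[mid]=27 -> 27 < 40, search right half
lo=4, hi=6, mid=5, arr[mid]=35 -> 35 < 40, search right half
lo=6, hi=6, mid=6, arr[mid]=40 -> Found target at index 6!

Binary search finds 40 at index 6 after 4 comparisons. The search repeatedly halves the search space by comparing with the middle element.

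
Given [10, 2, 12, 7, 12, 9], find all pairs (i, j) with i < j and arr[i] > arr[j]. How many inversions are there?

Finding inversions in [10, 2, 12, 7, 12, 9]:

(0, 1): arr[0]=10 > arr[1]=2
(0, 3): arr[0]=10 > arr[3]=7
(0, 5): arr[0]=10 > arr[5]=9
(2, 3): arr[2]=12 > arr[3]=7
(2, 5): arr[2]=12 > arr[5]=9
(4, 5): arr[4]=12 > arr[5]=9

Total inversions: 6

The array has 6 inversion(s): (0,1), (0,3), (0,5), (2,3), (2,5), (4,5). Each pair (i,j) satisfies i < j and arr[i] > arr[j].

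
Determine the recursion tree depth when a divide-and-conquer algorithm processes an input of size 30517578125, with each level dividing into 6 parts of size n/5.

For divide and conquer with division factor 5:

Problem sizes at each level:
Level 0: 30517578125
Level 1: 6103515625
Level 2: 1220703125
Level 3: 244140625
Level 4: 48828125
Level 5: 9765625
Level 6: 1953125
Level 7: 390625
Level 8: 78125
Level 9: 15625
Level 10: 3125
Level 11: 625
Level 12: 125
Level 13: 25
Level 14: 5
Level 15: 1

The root is level 0 and the size-1 base case is level 15 (the tree spans levels 0 through 15, i.e. 16 levels counting the root), so the depth is the number of divisions: log_5(30517578125) = 15

The recursion tree depth is log_5(30517578125) = 15. At each level, the problem size is divided by 5, so it takes 15 divisions to reduce to a base case of size 1. The algorithm makes 6 recursive calls at each level.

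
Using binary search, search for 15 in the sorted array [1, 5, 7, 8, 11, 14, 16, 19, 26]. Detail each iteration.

Binary search for 15 in [1, 5, 7, 8, 11, 14, 16, 19, 26]:

lo=0, hi=8, mid=4, arr[mid]=11 -> 11 < 15, search right half
lo=5, hi=8, mid=6, arr[mid]=16 -> 16 > 15, search left half
lo=5, hi=5, mid=5, arr[mid]=14 -> 14 < 15, search right half
lo=6 > hi=5, target 15 not found

Binary search determines that 15 is not in the array after 3 comparisons. The search space was exhausted without finding the target.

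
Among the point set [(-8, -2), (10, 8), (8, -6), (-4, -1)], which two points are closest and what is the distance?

Computing all pairwise distances among 4 points:

d((-8, -2), (10, 8)) = 20.5913
d((-8, -2), (8, -6)) = 16.4924
d((-8, -2), (-4, -1)) = 4.1231 <-- minimum
d((10, 8), (8, -6)) = 14.1421
d((10, 8), (-4, -1)) = 16.6433
d((8, -6), (-4, -1)) = 13.0

Closest pair: (-8, -2) and (-4, -1) with distance 4.1231

The closest pair is (-8, -2) and (-4, -1) with Euclidean distance 4.1231. For 4 points, brute-force pairwise comparison is shown above. For large n, the divide-and-conquer algorithm (sort by x, recurse on halves, check the dividing strip) achieves O(n log n).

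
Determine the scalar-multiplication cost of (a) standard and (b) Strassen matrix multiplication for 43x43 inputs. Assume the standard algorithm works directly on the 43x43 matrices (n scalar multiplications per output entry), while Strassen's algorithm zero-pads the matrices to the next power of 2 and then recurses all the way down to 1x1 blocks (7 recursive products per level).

Matrix multiplication for 43x43 matrices:

Strassen's algorithm requires power-of-2 dimensions. Pad 43x43 to 64x64 (next power of 2).

Standard algorithm: 43^3 = 79507 multiplications
Strassen's algorithm: 7^(log2(64)) = 7^6 = 117649 multiplications
Difference: 79507 - 117649 = -38142 (Strassen uses MORE here due to padding overhead — for small or just-over-power-of-2 n, padding can outweigh the per-level savings)

Standard: 79507 multiplications (43^3). Strassen: 117649 multiplications (7^6, after padding to 64x64). Strassen reduces 8 recursive multiplications to 7 at each level.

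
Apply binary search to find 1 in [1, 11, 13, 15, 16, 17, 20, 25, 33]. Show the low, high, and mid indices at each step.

Binary search for 1 in [1, 11, 13, 15, 16, 17, 20, 25, 33]:

lo=0, hi=8, mid=4, arr[mid]=16 -> 16 > 1, search left half
lo=0, hi=3, mid=1, arr[mid]=11 -> 11 > 1, search left half
lo=0, hi=0, mid=0, arr[mid]=1 -> Found target at index 0!

Binary search finds 1 at index 0 after 3 comparisons. The search repeatedly halves the search space by comparing with the middle element.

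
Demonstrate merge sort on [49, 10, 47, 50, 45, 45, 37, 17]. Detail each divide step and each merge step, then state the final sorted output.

Merge sort trace:

Split: [49, 10, 47, 50, 45, 45, 37, 17] -> [49, 10, 47, 50] and [45, 45, 37, 17]
  Split: [49, 10, 47, 50] -> [49, 10] and [47, 50]
    Split: [49, 10] -> [49] and [10]
    Merge: [49] + [10] -> [10, 49]
    Split: [47, 50] -> [47] and [50]
    Merge: [47] + [50] -> [47, 50]
  Merge: [10, 49] + [47, 50] -> [10, 47, 49, 50]
  Split: [45, 45, 37, 17] -> [45, 45] and [37, 17]
    Split: [45, 45] -> [45] and [45]
    Merge: [45] + [45] -> [45, 45]
    Split: [37, 17] -> [37] and [17]
    Merge: [37] + [17] -> [17, 37]
  Merge: [45, 45] + [17, 37] -> [17, 37, 45, 45]
Merge: [10, 47, 49, 50] + [17, 37, 45, 45] -> [10, 17, 37, 45, 45, 47, 49, 50]

Final sorted array: [10, 17, 37, 45, 45, 47, 49, 50]

The merge sort proceeds by recursively splitting the array and merging sorted halves.
After all merges, the sorted array is [10, 17, 37, 45, 45, 47, 49, 50].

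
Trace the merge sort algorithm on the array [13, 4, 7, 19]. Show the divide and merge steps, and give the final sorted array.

Merge sort trace:

Split: [13, 4, 7, 19] -> [13, 4] and [7, 19]
  Split: [13, 4] -> [13] and [4]
  Merge: [13] + [4] -> [4, 13]
  Split: [7, 19] -> [7] and [19]
  Merge: [7] + [19] -> [7, 19]
Merge: [4, 13] + [7, 19] -> [4, 7, 13, 19]

Final sorted array: [4, 7, 13, 19]

The merge sort proceeds by recursively splitting the array and merging sorted halves.
After all merges, the sorted array is [4, 7, 13, 19].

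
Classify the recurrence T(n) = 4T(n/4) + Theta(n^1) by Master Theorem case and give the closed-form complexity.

Master Theorem for T(n) = 4T(n/4) + O(n^1):

a = 4, b = 4, c = 1
log_b(a) = log_4(4) = 1.0000

Case 2: c = 1 = log_4(4) = 1.0000
T(n) = O(n^1 log n) = O(n log n)

For T(n) = 4T(n/4) + O(n^1): log_4(4) = 1.0000. This is Case 2 of the Master Theorem (c = log_b(a), equal work at all levels), giving O(n log n).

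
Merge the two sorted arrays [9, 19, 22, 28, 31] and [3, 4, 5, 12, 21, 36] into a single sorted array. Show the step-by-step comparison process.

Merging process:

Compare 9 vs 3: take 3 from right. Merged: [3]
Compare 9 vs 4: take 4 from right. Merged: [3, 4]
Compare 9 vs 5: take 5 from right. Merged: [3, 4, 5]
Compare 9 vs 12: take 9 from left. Merged: [3, 4, 5, 9]
Compare 19 vs 12: take 12 from right. Merged: [3, 4, 5, 9, 12]
Compare 19 vs 21: take 19 from left. Merged: [3, 4, 5, 9, 12, 19]
Compare 22 vs 21: take 21 from right. Merged: [3, 4, 5, 9, 12, 19, 21]
Compare 22 vs 36: take 22 from left. Merged: [3, 4, 5, 9, 12, 19, 21, 22]
Compare 28 vs 36: take 28 from left. Merged: [3, 4, 5, 9, 12, 19, 21, 22, 28]
Compare 31 vs 36: take 31 from left. Merged: [3, 4, 5, 9, 12, 19, 21, 22, 28, 31]
Append remaining from right: [36]. Merged: [3, 4, 5, 9, 12, 19, 21, 22, 28, 31, 36]

Final merged array: [3, 4, 5, 9, 12, 19, 21, 22, 28, 31, 36]
Total comparisons: 10

The merged array is [3, 4, 5, 9, 12, 19, 21, 22, 28, 31, 36], requiring 10 comparisons. The merge step runs in O(n) time where n is the total number of elements.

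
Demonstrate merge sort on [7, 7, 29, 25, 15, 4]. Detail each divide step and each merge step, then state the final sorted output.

Merge sort trace:

Split: [7, 7, 29, 25, 15, 4] -> [7, 7, 29] and [25, 15, 4]
  Split: [7, 7, 29] -> [7] and [7, 29]
    Split: [7, 29] -> [7] and [29]
    Merge: [7] + [29] -> [7, 29]
  Merge: [7] + [7, 29] -> [7, 7, 29]
  Split: [25, 15, 4] -> [25] and [15, 4]
    Split: [15, 4] -> [15] and [4]
    Merge: [15] + [4] -> [4, 15]
  Merge: [25] + [4, 15] -> [4, 15, 25]
Merge: [7, 7, 29] + [4, 15, 25] -> [4, 7, 7, 15, 25, 29]

Final sorted array: [4, 7, 7, 15, 25, 29]

The merge sort proceeds by recursively splitting the array and merging sorted halves.
After all merges, the sorted array is [4, 7, 7, 15, 25, 29].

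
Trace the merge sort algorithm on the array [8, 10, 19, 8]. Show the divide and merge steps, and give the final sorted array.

Merge sort trace:

Split: [8, 10, 19, 8] -> [8, 10] and [19, 8]
  Split: [8, 10] -> [8] and [10]
  Merge: [8] + [10] -> [8, 10]
  Split: [19, 8] -> [19] and [8]
  Merge: [19] + [8] -> [8, 19]
Merge: [8, 10] + [8, 19] -> [8, 8, 10, 19]

Final sorted array: [8, 8, 10, 19]

The merge sort proceeds by recursively splitting the array and merging sorted halves.
After all merges, the sorted array is [8, 8, 10, 19].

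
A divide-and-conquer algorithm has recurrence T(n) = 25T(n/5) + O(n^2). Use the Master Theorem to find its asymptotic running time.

Master Theorem for T(n) = 25T(n/5) + O(n^2):

a = 25, b = 5, c = 2
log_b(a) = log_5(25) = 2.0000

Case 2: c = 2 = log_5(25) = 2.0000
T(n) = O(n^2 log n) = O(n^2 log n)

For T(n) = 25T(n/5) + O(n^2): log_5(25) = 2.0000. This is Case 2 of the Master Theorem (c = log_b(a), equal work at all levels), giving O(n^2 log n).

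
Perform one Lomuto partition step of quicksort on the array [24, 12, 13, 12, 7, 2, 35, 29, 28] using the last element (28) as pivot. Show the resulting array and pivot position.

Lomuto partition with pivot = 28:

Initial array: [24, 12, 13, 12, 7, 2, 35, 29, 28]

arr[0]=24 <= 28: swap with position 0, array becomes [24, 12, 13, 12, 7, 2, 35, 29, 28]
arr[1]=12 <= 28: swap with position 1, array becomes [24, 12, 13, 12, 7, 2, 35, 29, 28]
arr[2]=13 <= 28: swap with position 2, array becomes [24, 12, 13, 12, 7, 2, 35, 29, 28]
arr[3]=12 <= 28: swap with position 3, array becomes [24, 12, 13, 12, 7, 2, 35, 29, 28]
arr[4]=7 <= 28: swap with position 4, array becomes [24, 12, 13, 12, 7, 2, 35, 29, 28]
arr[5]=2 <= 28: swap with position 5, array becomes [24, 12, 13, 12, 7, 2, 35, 29, 28]
arr[6]=35 > 28: no swap
arr[7]=29 > 28: no swap

Place pivot at position 6: [24, 12, 13, 12, 7, 2, 28, 29, 35]
Pivot position: 6

After partitioning with pivot 28, the array becomes [24, 12, 13, 12, 7, 2, 28, 29, 35]. The pivot is placed at index 6. All elements to the left of the pivot are <= 28, and all elements to the right are > 28.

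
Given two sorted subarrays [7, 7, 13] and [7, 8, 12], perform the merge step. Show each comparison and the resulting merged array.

Merging process:

Compare 7 vs 7: take 7 from left. Merged: [7]
Compare 7 vs 7: take 7 from left. Merged: [7, 7]
Compare 13 vs 7: take 7 from right. Merged: [7, 7, 7]
Compare 13 vs 8: take 8 from right. Merged: [7, 7, 7, 8]
Compare 13 vs 12: take 12 from right. Merged: [7, 7, 7, 8, 12]
Append remaining from left: [13]. Merged: [7, 7, 7, 8, 12, 13]

Final merged array: [7, 7, 7, 8, 12, 13]
Total comparisons: 5

The merged array is [7, 7, 7, 8, 12, 13], requiring 5 comparisons. The merge step runs in O(n) time where n is the total number of elements.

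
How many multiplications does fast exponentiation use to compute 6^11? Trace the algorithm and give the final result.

Computing 6^11 by squaring (build up from 6^1; each line after the first costs one multiplication):

6^1 = 6
6^2 = (6^1)^2 = 6^2 = 36
6^4 = (6^2)^2 = 36^2 = 1296
6^5 = 6 * 6^4 = 6 * 1296 = 7776
6^10 = (6^5)^2 = 7776^2 = 60466176
6^11 = 6 * 6^10 = 6 * 60466176 = 362797056

Result: 362797056
Multiplications needed: 5 (5 lines after 6^1)

6^11 = 362797056. Using exponentiation by squaring, this requires 5 multiplications. The key idea: if the exponent is even, square the half-power; if odd, multiply by the base once.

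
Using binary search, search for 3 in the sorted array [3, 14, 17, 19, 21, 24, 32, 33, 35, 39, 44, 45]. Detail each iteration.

Binary search for 3 in [3, 14, 17, 19, 21, 24, 32, 33, 35, 39, 44, 45]:

lo=0, hi=11, mid=5, arr[mid]=24 -> 24 > 3, search left half
lo=0, hi=4, mid=2, arr[mid]=17 -> 17 > 3, search left half
lo=0, hi=1, mid=0, arr[mid]=3 -> Found target at index 0!

Binary search finds 3 at index 0 after 3 comparisons. The search repeatedly halves the search space by comparing with the middle element.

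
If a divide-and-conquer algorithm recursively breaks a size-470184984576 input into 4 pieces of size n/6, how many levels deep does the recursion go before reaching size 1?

For divide and conquer with division factor 6:

Problem sizes at each level:
Level 0: 470184984576
Level 1: 78364164096
Level 2: 13060694016
Level 3: 2176782336
Level 4: 362797056
Level 5: 60466176
Level 6: 10077696
Level 7: 1679616
Level 8: 279936
Level 9: 46656
Level 10: 7776
Level 11: 1296
Level 12: 216
Level 13: 36
Level 14: 6
Level 15: 1

The root is level 0 and the size-1 base case is level 15 (the tree spans levels 0 through 15, i.e. 16 levels counting the root), so the depth is the number of divisions: log_6(470184984576) = 15

The recursion tree depth is log_6(470184984576) = 15. At each level, the problem size is divided by 6, so it takes 15 divisions to reduce to a base case of size 1. The algorithm makes 4 recursive calls at each level.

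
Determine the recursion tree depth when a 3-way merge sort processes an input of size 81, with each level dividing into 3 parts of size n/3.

For divide and conquer with division factor 3:

Problem sizes at each level:
Level 0: 81
Level 1: 27
Level 2: 9
Level 3: 3
Level 4: 1

The root is level 0 and the size-1 base case is level 4 (the tree spans levels 0 through 4, i.e. 5 levels counting the root), so the depth is the number of divisions: log_3(81) = 4

The recursion tree depth is log_3(81) = 4. At each level, the problem size is divided by 3, so it takes 4 divisions to reduce to a base case of size 1. The algorithm makes 3 recursive calls at each level.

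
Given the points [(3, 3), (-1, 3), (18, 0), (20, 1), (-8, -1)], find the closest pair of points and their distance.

Computing all pairwise distances among 5 points:

d((3, 3), (-1, 3)) = 4.0
d((3, 3), (18, 0)) = 15.2971
d((3, 3), (20, 1)) = 17.1172
d((3, 3), (-8, -1)) = 11.7047
d((-1, 3), (18, 0)) = 19.2354
d((-1, 3), (20, 1)) = 21.095
d((-1, 3), (-8, -1)) = 8.0623
d((18, 0), (20, 1)) = 2.2361 <-- minimum
d((18, 0), (-8, -1)) = 26.0192
d((20, 1), (-8, -1)) = 28.0713

Closest pair: (18, 0) and (20, 1) with distance 2.2361

The closest pair is (18, 0) and (20, 1) with Euclidean distance 2.2361. For 5 points, brute-force pairwise comparison is shown above. For large n, the divide-and-conquer algorithm (sort by x, recurse on halves, check the dividing strip) achieves O(n log n).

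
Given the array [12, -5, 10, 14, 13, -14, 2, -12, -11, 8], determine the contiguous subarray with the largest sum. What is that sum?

Using Kadane's algorithm on [12, -5, 10, 14, 13, -14, 2, -12, -11, 8]:

Scanning through the array:
Position 1 (value -5): max_ending_here = 7, max_so_far = 12
Position 2 (value 10): max_ending_here = 17, max_so_far = 17
Position 3 (value 14): max_ending_here = 31, max_so_far = 31
Position 4 (value 13): max_ending_here = 44, max_so_far = 44
Position 5 (value -14): max_ending_here = 30, max_so_far = 44
Position 6 (value 2): max_ending_here = 32, max_so_far = 44
Position 7 (value -12): max_ending_here = 20, max_so_far = 44
Position 8 (value -11): max_ending_here = 9, max_so_far = 44
Position 9 (value 8): max_ending_here = 17, max_so_far = 44

Maximum subarray: [12, -5, 10, 14, 13]
Maximum sum: 44

The maximum subarray is [12, -5, 10, 14, 13] with sum 44. This subarray runs from index 0 to index 4.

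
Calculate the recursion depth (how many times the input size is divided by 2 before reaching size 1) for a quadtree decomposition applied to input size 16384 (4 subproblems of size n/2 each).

For divide and conquer with division factor 2:

Problem sizes at each level:
Level 0: 16384
Level 1: 8192
Level 2: 4096
Level 3: 2048
Level 4: 1024
Level 5: 512
Level 6: 256
Level 7: 128
Level 8: 64
Level 9: 32
Level 10: 16
Level 11: 8
Level 12: 4
Level 13: 2
Level 14: 1

The root is level 0 and the size-1 base case is level 14 (the tree spans levels 0 through 14, i.e. 15 levels counting the root), so the depth is the number of divisions: log_2(16384) = 14

The recursion tree depth is log_2(16384) = 14. At each level, the problem size is divided by 2, so it takes 14 divisions to reduce to a base case of size 1. The algorithm makes 4 recursive calls at each level.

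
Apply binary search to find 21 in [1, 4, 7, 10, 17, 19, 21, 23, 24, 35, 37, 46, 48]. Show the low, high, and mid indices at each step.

Binary search for 21 in [1, 4, 7, 10, 17, 19, 21, 23, 24, 35, 37, 46, 48]:

lo=0, hi=12, mid=6, arr[mid]=21 -> Found target at index 6!

Binary search finds 21 at index 6 after 1 comparisons. The search repeatedly halves the search space by comparing with the middle element.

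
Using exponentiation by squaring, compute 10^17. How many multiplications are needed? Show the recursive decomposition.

Computing 10^17 by squaring (build up from 10^1; each line after the first costs one multiplication):

10^1 = 10
10^2 = (10^1)^2 = 10^2 = 100
10^4 = (10^2)^2 = 100^2 = 10000
10^8 = (10^4)^2 = 10000^2 = 100000000
10^16 = (10^8)^2 = 100000000^2 = 10000000000000000
10^17 = 10 * 10^16 = 10 * 10000000000000000 = 100000000000000000

Result: 100000000000000000
Multiplications needed: 5 (5 lines after 10^1)

10^17 = 100000000000000000. Using exponentiation by squaring, this requires 5 multiplications. The key idea: if the exponent is even, square the half-power; if odd, multiply by the base once.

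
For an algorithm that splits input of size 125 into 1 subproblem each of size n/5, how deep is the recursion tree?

For divide and conquer with division factor 5:

Problem sizes at each level:
Level 0: 125
Level 1: 25
Level 2: 5
Level 3: 1

The root is level 0 and the size-1 base case is level 3 (the tree spans levels 0 through 3, i.e. 4 levels counting the root), so the depth is the number of divisions: log_5(125) = 3

The recursion tree depth is log_5(125) = 3. At each level, the problem size is divided by 5, so it takes 3 divisions to reduce to a base case of size 1. The algorithm makes 1 recursive call at each level.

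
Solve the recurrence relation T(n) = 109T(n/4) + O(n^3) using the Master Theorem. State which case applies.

Master Theorem for T(n) = 109T(n/4) + O(n^3):

a = 109, b = 4, c = 3
log_b(a) = log_4(109) = 3.3841

Case 1: c = 3 < log_4(109) = 3.3841
T(n) = O(n^(log_4 109))

For T(n) = 109T(n/4) + O(n^3): log_4(109) = 3.3841. This is Case 1 of the Master Theorem (c < log_b(a), work dominated by leaves), giving O(n^(log_4 109)).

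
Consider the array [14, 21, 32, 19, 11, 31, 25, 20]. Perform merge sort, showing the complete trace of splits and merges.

Merge sort trace:

Split: [14, 21, 32, 19, 11, 31, 25, 20] -> [14, 21, 32, 19] and [11, 31, 25, 20]
  Split: [14, 21, 32, 19] -> [14, 21] and [32, 19]
    Split: [14, 21] -> [14] and [21]
    Merge: [14] + [21] -> [14, 21]
    Split: [32, 19] -> [32] and [19]
    Merge: [32] + [19] -> [19, 32]
  Merge: [14, 21] + [19, 32] -> [14, 19, 21, 32]
  Split: [11, 31, 25, 20] -> [11, 31] and [25, 20]
    Split: [11, 31] -> [11] and [31]
    Merge: [11] + [31] -> [11, 31]
    Split: [25, 20] -> [25] and [20]
    Merge: [25] + [20] -> [20, 25]
  Merge: [11, 31] + [20, 25] -> [11, 20, 25, 31]
Merge: [14, 19, 21, 32] + [11, 20, 25, 31] -> [11, 14, 19, 20, 21, 25, 31, 32]

Final sorted array: [11, 14, 19, 20, 21, 25, 31, 32]

The merge sort proceeds by recursively splitting the array and merging sorted halves.
After all merges, the sorted array is [11, 14, 19, 20, 21, 25, 31, 32].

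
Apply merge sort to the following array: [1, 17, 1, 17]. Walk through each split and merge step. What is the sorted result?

Merge sort trace:

Split: [1, 17, 1, 17] -> [1, 17] and [1, 17]
  Split: [1, 17] -> [1] and [17]
  Merge: [1] + [17] -> [1, 17]
  Split: [1, 17] -> [1] and [17]
  Merge: [1] + [17] -> [1, 17]
Merge: [1, 17] + [1, 17] -> [1, 1, 17, 17]

Final sorted array: [1, 1, 17, 17]

The merge sort proceeds by recursively splitting the array and merging sorted halves.
After all merges, the sorted array is [1, 1, 17, 17].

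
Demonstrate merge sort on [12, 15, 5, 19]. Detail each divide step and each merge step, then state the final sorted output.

Merge sort trace:

Split: [12, 15, 5, 19] -> [12, 15] and [5, 19]
  Split: [12, 15] -> [12] and [15]
  Merge: [12] + [15] -> [12, 15]
  Split: [5, 19] -> [5] and [19]
  Merge: [5] + [19] -> [5, 19]
Merge: [12, 15] + [5, 19] -> [5, 12, 15, 19]

Final sorted array: [5, 12, 15, 19]

The merge sort proceeds by recursively splitting the array and merging sorted halves.
After all merges, the sorted array is [5, 12, 15, 19].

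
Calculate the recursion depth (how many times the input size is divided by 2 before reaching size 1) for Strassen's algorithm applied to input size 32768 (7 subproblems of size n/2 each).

For divide and conquer with division factor 2:

Problem sizes at each level:
Level 0: 32768
Level 1: 16384
Level 2: 8192
Level 3: 4096
Level 4: 2048
Level 5: 1024
Level 6: 512
Level 7: 256
Level 8: 128
Level 9: 64
Level 10: 32
Level 11: 16
Level 12: 8
Level 13: 4
Level 14: 2
Level 15: 1

The root is level 0 and the size-1 base case is level 15 (the tree spans levels 0 through 15, i.e. 16 levels counting the root), so the depth is the number of divisions: log_2(32768) = 15

The recursion tree depth is log_2(32768) = 15. At each level, the problem size is divided by 2, so it takes 15 divisions to reduce to a base case of size 1. The algorithm makes 7 recursive calls at each level.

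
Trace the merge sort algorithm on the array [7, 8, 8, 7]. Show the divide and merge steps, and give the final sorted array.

Merge sort trace:

Split: [7, 8, 8, 7] -> [7, 8] and [8, 7]
  Split: [7, 8] -> [7] and [8]
  Merge: [7] + [8] -> [7, 8]
  Split: [8, 7] -> [8] and [7]
  Merge: [8] + [7] -> [7, 8]
Merge: [7, 8] + [7, 8] -> [7, 7, 8, 8]

Final sorted array: [7, 7, 8, 8]

The merge sort proceeds by recursively splitting the array and merging sorted halves.
After all merges, the sorted array is [7, 7, 8, 8].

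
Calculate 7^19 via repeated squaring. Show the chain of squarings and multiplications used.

Computing 7^19 by squaring (build up from 7^1; each line after the first costs one multiplication):

7^1 = 7
7^2 = (7^1)^2 = 7^2 = 49
7^4 = (7^2)^2 = 49^2 = 2401
7^8 = (7^4)^2 = 2401^2 = 5764801
7^9 = 7 * 7^8 = 7 * 5764801 = 40353607
7^18 = (7^9)^2 = 40353607^2 = 1628413597910449
7^19 = 7 * 7^18 = 7 * 1628413597910449 = 11398895185373143

Result: 11398895185373143
Multiplications needed: 6 (6 lines after 7^1)

7^19 = 11398895185373143. Using exponentiation by squaring, this requires 6 multiplications. The key idea: if the exponent is even, square the half-power; if odd, multiply by the base once.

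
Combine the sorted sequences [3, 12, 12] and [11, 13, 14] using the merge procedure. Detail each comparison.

Merging process:

Compare 3 vs 11: take 3 from left. Merged: [3]
Compare 12 vs 11: take 11 from right. Merged: [3, 11]
Compare 12 vs 13: take 12 from left. Merged: [3, 11, 12]
Compare 12 vs 13: take 12 from left. Merged: [3, 11, 12, 12]
Append remaining from right: [13, 14]. Merged: [3, 11, 12, 12, 13, 14]

Final merged array: [3, 11, 12, 12, 13, 14]
Total comparisons: 4

The merged array is [3, 11, 12, 12, 13, 14], requiring 4 comparisons. The merge step runs in O(n) time where n is the total number of elements.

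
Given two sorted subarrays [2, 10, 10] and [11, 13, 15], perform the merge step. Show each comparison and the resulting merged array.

Merging process:

Compare 2 vs 11: take 2 from left. Merged: [2]
Compare 10 vs 11: take 10 from left. Merged: [2, 10]
Compare 10 vs 11: take 10 from left. Merged: [2, 10, 10]
Append remaining from right: [11, 13, 15]. Merged: [2, 10, 10, 11, 13, 15]

Final merged array: [2, 10, 10, 11, 13, 15]
Total comparisons: 3

The merged array is [2, 10, 10, 11, 13, 15], requiring 3 comparisons. The merge step runs in O(n) time where n is the total number of elements.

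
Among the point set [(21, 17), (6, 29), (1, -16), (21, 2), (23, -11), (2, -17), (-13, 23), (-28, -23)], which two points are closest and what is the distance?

Computing all pairwise distances among 8 points:

d((21, 17), (6, 29)) = 19.2094
d((21, 17), (1, -16)) = 38.5876
d((21, 17), (21, 2)) = 15.0
d((21, 17), (23, -11)) = 28.0713
d((21, 17), (2, -17)) = 38.9487
d((21, 17), (-13, 23)) = 34.5254
d((21, 17), (-28, -23)) = 63.2535
d((6, 29), (1, -16)) = 45.2769
d((6, 29), (21, 2)) = 30.8869
d((6, 29), (23, -11)) = 43.4626
d((6, 29), (2, -17)) = 46.1736
d((6, 29), (-13, 23)) = 19.9249
d((6, 29), (-28, -23)) = 62.1289
d((1, -16), (21, 2)) = 26.9072
d((1, -16), (23, -11)) = 22.561
d((1, -16), (2, -17)) = 1.4142 <-- minimum
d((1, -16), (-13, 23)) = 41.4367
d((1, -16), (-28, -23)) = 29.8329
d((21, 2), (23, -11)) = 13.1529
d((21, 2), (2, -17)) = 26.8701
d((21, 2), (-13, 23)) = 39.9625
d((21, 2), (-28, -23)) = 55.0091
d((23, -11), (2, -17)) = 21.8403
d((23, -11), (-13, 23)) = 49.5177
d((23, -11), (-28, -23)) = 52.3927
d((2, -17), (-13, 23)) = 42.72
d((2, -17), (-28, -23)) = 30.5941
d((-13, 23), (-28, -23)) = 48.3839

Closest pair: (1, -16) and (2, -17) with distance 1.4142

The closest pair is (1, -16) and (2, -17) with Euclidean distance 1.4142. For 8 points, brute-force pairwise comparison is shown above. For large n, the divide-and-conquer algorithm (sort by x, recurse on halves, check the dividing strip) achieves O(n log n).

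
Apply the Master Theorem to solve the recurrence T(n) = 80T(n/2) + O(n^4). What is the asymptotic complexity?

Master Theorem for T(n) = 80T(n/2) + O(n^4):

a = 80, b = 2, c = 4
log_b(a) = log_2(80) = 6.3219

Case 1: c = 4 < log_2(80) = 6.3219
T(n) = O(n^(log_2 80))

For T(n) = 80T(n/2) + O(n^4): log_2(80) = 6.3219. This is Case 1 of the Master Theorem (c < log_b(a), work dominated by leaves), giving O(n^(log_2 80)).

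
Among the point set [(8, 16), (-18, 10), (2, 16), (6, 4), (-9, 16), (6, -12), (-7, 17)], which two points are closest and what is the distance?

Computing all pairwise distances among 7 points:

d((8, 16), (-18, 10)) = 26.6833
d((8, 16), (2, 16)) = 6.0
d((8, 16), (6, 4)) = 12.1655
d((8, 16), (-9, 16)) = 17.0
d((8, 16), (6, -12)) = 28.0713
d((8, 16), (-7, 17)) = 15.0333
d((-18, 10), (2, 16)) = 20.8806
d((-18, 10), (6, 4)) = 24.7386
d((-18, 10), (-9, 16)) = 10.8167
d((-18, 10), (6, -12)) = 32.5576
d((-18, 10), (-7, 17)) = 13.0384
d((2, 16), (6, 4)) = 12.6491
d((2, 16), (-9, 16)) = 11.0
d((2, 16), (6, -12)) = 28.2843
d((2, 16), (-7, 17)) = 9.0554
d((6, 4), (-9, 16)) = 19.2094
d((6, 4), (6, -12)) = 16.0
d((6, 4), (-7, 17)) = 18.3848
d((-9, 16), (6, -12)) = 31.7648
d((-9, 16), (-7, 17)) = 2.2361 <-- minimum
d((6, -12), (-7, 17)) = 31.7805

Closest pair: (-9, 16) and (-7, 17) with distance 2.2361

The closest pair is (-9, 16) and (-7, 17) with Euclidean distance 2.2361. For 7 points, brute-force pairwise comparison is shown above. For large n, the divide-and-conquer algorithm (sort by x, recurse on halves, check the dividing strip) achieves O(n log n).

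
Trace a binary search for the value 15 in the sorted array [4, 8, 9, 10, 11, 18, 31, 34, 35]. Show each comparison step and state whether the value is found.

Binary search for 15 in [4, 8, 9, 10, 11, 18, 31, 34, 35]:

lo=0, hi=8, mid=4, arr[mid]=11 -> 11 < 15, search right half
lo=5, hi=8, mid=6, arr[mid]=31 -> 31 > 15, search left half
lo=5, hi=5, mid=5, arr[mid]=18 -> 18 > 15, search left half
lo=5 > hi=4, target 15 not found

Binary search determines that 15 is not in the array after 3 comparisons. The search space was exhausted without finding the target.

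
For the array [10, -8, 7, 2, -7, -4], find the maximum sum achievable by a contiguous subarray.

Using Kadane's algorithm on [10, -8, 7, 2, -7, -4]:

Scanning through the array:
Position 1 (value -8): max_ending_here = 2, max_so_far = 10
Position 2 (value 7): max_ending_here = 9, max_so_far = 10
Position 3 (value 2): max_ending_here = 11, max_so_far = 11
Position 4 (value -7): max_ending_here = 4, max_so_far = 11
Position 5 (value -4): max_ending_here = 0, max_so_far = 11

Maximum subarray: [10, -8, 7, 2]
Maximum sum: 11

The maximum subarray is [10, -8, 7, 2] with sum 11. This subarray runs from index 0 to index 3.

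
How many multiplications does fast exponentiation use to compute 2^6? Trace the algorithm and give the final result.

Computing 2^6 by squaring (build up from 2^1; each line after the first costs one multiplication):

2^1 = 2
2^2 = (2^1)^2 = 2^2 = 4
2^3 = 2 * 2^2 = 2 * 4 = 8
2^6 = (2^3)^2 = 8^2 = 64

Result: 64
Multiplications needed: 3 (3 lines after 2^1)

2^6 = 64. Using exponentiation by squaring, this requires 3 multiplications. The key idea: if the exponent is even, square the half-power; if odd, multiply by the base once.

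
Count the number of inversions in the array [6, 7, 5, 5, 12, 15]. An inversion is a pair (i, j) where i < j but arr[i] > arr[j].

Finding inversions in [6, 7, 5, 5, 12, 15]:

(0, 2): arr[0]=6 > arr[2]=5
(0, 3): arr[0]=6 > arr[3]=5
(1, 2): arr[1]=7 > arr[2]=5
(1, 3): arr[1]=7 > arr[3]=5

Total inversions: 4

The array has 4 inversion(s): (0,2), (0,3), (1,2), (1,3). Each pair (i,j) satisfies i < j and arr[i] > arr[j].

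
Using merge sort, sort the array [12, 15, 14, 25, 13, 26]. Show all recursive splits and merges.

Merge sort trace:

Split: [12, 15, 14, 25, 13, 26] -> [12, 15, 14] and [25, 13, 26]
  Split: [12, 15, 14] -> [12] and [15, 14]
    Split: [15, 14] -> [15] and [14]
    Merge: [15] + [14] -> [14, 15]
  Merge: [12] + [14, 15] -> [12, 14, 15]
  Split: [25, 13, 26] -> [25] and [13, 26]
    Split: [13, 26] -> [13] and [26]
    Merge: [13] + [26] -> [13, 26]
  Merge: [25] + [13, 26] -> [13, 25, 26]
Merge: [12, 14, 15] + [13, 25, 26] -> [12, 13, 14, 15, 25, 26]

Final sorted array: [12, 13, 14, 15, 25, 26]

The merge sort proceeds by recursively splitting the array and merging sorted halves.
After all merges, the sorted array is [12, 13, 14, 15, 25, 26].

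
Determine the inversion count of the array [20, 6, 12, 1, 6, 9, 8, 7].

Finding inversions in [20, 6, 12, 1, 6, 9, 8, 7]:

(0, 1): arr[0]=20 > arr[1]=6
(0, 2): arr[0]=20 > arr[2]=12
(0, 3): arr[0]=20 > arr[3]=1
(0, 4): arr[0]=20 > arr[4]=6
(0, 5): arr[0]=20 > arr[5]=9
(0, 6): arr[0]=20 > arr[6]=8
(0, 7): arr[0]=20 > arr[7]=7
(1, 3): arr[1]=6 > arr[3]=1
(2, 3): arr[2]=12 > arr[3]=1
(2, 4): arr[2]=12 > arr[4]=6
(2, 5): arr[2]=12 > arr[5]=9
(2, 6): arr[2]=12 > arr[6]=8
(2, 7): arr[2]=12 > arr[7]=7
(5, 6): arr[5]=9 > arr[6]=8
(5, 7): arr[5]=9 > arr[7]=7
(6, 7): arr[6]=8 > arr[7]=7

Total inversions: 16

The array has 16 inversion(s): (0,1), (0,2), (0,3), (0,4), (0,5), (0,6), (0,7), (1,3), (2,3), (2,4), (2,5), (2,6), (2,7), (5,6), (5,7), (6,7). Each pair (i,j) satisfies i < j and arr[i] > arr[j].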